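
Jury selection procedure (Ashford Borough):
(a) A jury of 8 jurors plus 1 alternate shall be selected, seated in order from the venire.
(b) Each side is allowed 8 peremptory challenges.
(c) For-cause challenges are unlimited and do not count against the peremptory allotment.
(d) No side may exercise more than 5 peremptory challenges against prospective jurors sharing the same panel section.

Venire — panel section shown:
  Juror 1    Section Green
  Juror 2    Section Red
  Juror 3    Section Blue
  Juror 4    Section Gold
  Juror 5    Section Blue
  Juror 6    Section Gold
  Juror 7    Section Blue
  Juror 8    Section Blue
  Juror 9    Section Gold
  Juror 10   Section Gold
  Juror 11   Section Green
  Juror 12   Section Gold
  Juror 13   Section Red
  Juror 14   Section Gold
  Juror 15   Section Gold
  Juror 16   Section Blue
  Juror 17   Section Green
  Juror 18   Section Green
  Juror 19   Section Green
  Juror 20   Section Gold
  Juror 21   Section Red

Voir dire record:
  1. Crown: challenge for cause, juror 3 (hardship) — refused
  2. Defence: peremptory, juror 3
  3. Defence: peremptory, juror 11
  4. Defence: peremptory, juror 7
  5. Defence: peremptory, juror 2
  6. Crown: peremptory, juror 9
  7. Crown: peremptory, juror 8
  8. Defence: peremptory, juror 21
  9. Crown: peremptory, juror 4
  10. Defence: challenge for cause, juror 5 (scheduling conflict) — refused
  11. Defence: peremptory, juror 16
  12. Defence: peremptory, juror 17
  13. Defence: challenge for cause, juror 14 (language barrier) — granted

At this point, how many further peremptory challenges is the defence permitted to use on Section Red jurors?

Defence peremptories so far: #3, #11, #7, #2, #21, #16, #17 — 7 of 8 used, 1 left overall.
Against Section Red: #2, #21 — 2 used; per-section cap 5 leaves 3.
Binding limit: min(1, 3) = 1.

1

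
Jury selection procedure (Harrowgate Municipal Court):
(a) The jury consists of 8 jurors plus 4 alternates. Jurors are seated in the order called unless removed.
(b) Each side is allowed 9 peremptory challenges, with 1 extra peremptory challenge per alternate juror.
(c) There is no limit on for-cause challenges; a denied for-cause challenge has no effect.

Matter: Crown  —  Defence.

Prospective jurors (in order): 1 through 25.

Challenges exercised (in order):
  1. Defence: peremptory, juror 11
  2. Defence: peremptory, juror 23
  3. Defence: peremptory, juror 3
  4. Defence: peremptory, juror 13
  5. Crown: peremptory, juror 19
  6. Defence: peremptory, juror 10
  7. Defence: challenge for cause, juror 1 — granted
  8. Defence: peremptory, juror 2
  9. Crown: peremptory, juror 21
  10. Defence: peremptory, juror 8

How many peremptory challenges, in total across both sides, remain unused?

17

Crown allotment: 9 base + 1 × 4 alternates = 13. Defence allotment: 9 base + 1 × 4 alternates = 13.
Crown peremptories used: #19, #21 — 2.
Defence peremptories used: #11, #23, #3, #13, #10, #2, #8 — 7 (the for-cause on #1 doesn't count).
Remaining: (13 − 2) + (13 − 7) = 17.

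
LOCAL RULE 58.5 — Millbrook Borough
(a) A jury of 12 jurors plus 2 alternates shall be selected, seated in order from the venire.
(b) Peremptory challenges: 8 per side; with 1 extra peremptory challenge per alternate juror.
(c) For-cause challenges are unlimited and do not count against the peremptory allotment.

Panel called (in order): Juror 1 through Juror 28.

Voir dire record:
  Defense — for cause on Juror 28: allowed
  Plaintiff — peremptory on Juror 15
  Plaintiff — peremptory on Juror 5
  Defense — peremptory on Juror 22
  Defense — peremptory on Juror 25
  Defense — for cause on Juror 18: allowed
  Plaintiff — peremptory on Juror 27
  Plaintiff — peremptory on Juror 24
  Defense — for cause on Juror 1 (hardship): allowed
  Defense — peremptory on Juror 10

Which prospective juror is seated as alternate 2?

Removed: #1, #5, #10, #15, #18, #22, #24, #25, #27, #28.
Filling seats in venire order through position 14: #2, #3, #4, #6, #7, #8, #9, #11, #12, #13, #14, #16, #17, #19.
So alternate 2 is #19.

19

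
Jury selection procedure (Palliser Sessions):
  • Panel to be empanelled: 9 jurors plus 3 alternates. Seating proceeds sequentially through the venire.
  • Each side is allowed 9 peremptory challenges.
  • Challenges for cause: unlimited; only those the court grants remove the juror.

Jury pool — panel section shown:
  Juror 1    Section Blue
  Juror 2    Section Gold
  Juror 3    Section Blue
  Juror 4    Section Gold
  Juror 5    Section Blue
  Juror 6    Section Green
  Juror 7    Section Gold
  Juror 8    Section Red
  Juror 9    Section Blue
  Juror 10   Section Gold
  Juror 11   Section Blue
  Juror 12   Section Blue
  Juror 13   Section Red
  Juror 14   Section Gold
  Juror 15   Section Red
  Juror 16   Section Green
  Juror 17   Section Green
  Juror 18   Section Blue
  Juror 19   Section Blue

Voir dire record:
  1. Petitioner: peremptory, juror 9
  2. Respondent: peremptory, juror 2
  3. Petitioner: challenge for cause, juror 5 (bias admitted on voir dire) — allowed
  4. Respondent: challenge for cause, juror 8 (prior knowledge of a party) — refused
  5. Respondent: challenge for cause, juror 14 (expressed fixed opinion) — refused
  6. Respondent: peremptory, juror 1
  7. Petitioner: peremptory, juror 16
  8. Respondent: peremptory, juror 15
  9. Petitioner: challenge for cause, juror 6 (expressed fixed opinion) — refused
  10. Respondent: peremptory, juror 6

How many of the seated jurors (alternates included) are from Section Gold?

4

Removed: #1, #2, #5, #6, #9, #15, #16.
Seated (12 incl. alternates): #3, #4, #7, #8, #10, #11, #12, #13, #14, #17, #18, #19.
Of those, in Section Gold: #4, #7, #10, #14 → 4.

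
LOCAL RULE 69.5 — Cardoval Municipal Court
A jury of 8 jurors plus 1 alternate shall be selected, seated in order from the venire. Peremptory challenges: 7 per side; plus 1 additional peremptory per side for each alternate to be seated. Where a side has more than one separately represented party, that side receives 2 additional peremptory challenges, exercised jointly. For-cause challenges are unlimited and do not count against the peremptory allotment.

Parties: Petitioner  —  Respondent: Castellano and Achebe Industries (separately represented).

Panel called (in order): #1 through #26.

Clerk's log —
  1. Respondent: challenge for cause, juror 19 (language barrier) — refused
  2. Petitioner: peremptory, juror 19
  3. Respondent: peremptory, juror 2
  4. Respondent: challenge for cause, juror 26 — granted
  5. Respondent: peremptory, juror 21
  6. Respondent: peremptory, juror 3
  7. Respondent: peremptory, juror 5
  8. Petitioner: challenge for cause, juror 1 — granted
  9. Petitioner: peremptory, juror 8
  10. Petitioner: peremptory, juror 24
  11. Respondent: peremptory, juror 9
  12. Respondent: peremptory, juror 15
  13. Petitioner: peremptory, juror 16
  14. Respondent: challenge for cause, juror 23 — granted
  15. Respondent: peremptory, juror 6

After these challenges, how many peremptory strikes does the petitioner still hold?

Petitioner allotment: 7 base + 1 × 1 alternate = 8.
Petitioner peremptories used: #19, #8, #24, #16 — 4 (the for-cause on #1 doesn't count).
Remaining: 8 − 4 = 4.

4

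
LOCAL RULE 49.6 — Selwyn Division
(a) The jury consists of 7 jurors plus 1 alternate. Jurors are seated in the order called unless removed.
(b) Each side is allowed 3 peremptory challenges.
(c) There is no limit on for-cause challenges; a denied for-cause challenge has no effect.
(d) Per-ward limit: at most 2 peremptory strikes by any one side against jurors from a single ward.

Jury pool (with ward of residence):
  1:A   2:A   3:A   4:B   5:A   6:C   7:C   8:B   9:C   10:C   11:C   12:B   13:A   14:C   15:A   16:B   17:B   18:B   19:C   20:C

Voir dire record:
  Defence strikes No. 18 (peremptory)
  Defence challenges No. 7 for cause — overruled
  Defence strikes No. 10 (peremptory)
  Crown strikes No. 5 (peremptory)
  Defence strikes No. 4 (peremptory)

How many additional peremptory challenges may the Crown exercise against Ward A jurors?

Crown peremptories so far: #5 — 1 of 3 used, 2 left overall.
Against Ward A: #5 — 1 used; per-ward cap 2 leaves 1.
Binding limit: min(2, 1) = 1.

1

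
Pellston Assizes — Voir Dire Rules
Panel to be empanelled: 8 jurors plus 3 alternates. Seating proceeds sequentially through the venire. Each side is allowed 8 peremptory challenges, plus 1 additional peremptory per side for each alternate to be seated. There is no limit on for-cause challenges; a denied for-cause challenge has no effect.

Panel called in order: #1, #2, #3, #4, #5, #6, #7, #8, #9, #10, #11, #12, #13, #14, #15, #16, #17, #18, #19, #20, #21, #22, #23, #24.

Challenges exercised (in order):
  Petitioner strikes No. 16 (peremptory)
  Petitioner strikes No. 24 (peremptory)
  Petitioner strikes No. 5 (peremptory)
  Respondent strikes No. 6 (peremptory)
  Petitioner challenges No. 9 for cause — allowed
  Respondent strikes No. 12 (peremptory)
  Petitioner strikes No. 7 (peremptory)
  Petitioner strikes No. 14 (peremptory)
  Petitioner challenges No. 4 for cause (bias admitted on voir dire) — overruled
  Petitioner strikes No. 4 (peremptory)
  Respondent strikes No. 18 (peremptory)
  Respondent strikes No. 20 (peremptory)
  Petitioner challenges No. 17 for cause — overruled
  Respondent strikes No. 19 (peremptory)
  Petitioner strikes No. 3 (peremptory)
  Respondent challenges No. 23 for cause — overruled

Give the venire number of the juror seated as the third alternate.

Removed: #3, #4, #5, #6, #7, #9, #12, #14, #16, #18, #19, #20, #24. (#17, #23 stay — for-cause denied.)
Filling seats in venire order through position 11: #1, #2, #8, #10, #11, #13, #15, #17, #21, #22, #23.
So alternate 3 is #23.

23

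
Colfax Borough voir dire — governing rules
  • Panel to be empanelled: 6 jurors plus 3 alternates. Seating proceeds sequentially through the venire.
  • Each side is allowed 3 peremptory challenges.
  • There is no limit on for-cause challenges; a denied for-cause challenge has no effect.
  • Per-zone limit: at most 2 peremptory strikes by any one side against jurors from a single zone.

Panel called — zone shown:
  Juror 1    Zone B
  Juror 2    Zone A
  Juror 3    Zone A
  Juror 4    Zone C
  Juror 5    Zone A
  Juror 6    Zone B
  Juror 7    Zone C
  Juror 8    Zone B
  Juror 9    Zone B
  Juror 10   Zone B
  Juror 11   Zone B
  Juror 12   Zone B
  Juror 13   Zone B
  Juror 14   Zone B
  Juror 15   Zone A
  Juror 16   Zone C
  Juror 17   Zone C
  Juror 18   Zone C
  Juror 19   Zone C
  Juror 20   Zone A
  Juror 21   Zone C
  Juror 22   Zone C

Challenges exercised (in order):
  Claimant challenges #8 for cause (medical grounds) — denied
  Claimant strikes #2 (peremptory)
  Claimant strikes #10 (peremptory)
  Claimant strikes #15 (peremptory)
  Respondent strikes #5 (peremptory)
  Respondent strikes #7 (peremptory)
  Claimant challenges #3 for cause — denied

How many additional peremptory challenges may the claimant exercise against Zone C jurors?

Claimant peremptories so far: #2, #10, #15 — 3 of 3 used, 0 left overall.
Against Zone C: none yet — per-zone cap 2 leaves 2.
Binding limit: min(0, 2) = 0.

0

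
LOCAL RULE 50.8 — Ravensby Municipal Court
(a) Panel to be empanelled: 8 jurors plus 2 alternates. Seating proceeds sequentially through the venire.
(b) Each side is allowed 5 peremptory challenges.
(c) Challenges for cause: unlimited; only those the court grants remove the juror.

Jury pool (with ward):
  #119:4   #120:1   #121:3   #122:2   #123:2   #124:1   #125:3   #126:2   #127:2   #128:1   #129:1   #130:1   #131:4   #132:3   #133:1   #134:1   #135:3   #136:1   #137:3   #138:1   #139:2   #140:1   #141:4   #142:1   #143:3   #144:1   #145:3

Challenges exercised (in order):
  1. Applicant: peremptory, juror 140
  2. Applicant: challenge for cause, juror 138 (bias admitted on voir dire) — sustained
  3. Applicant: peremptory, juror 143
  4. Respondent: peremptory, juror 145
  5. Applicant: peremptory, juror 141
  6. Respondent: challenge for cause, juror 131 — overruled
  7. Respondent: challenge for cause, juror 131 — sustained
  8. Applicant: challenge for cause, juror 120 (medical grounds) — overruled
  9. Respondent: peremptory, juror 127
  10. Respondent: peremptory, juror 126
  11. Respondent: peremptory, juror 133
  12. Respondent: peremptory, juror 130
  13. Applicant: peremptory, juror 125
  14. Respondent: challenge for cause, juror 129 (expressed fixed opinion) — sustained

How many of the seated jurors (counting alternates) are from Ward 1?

4

Removed: #125, #126, #127, #129, #130, #131, #133, #138, #140, #141, #143, #145.
Seated (10 incl. alternates): #119, #120, #121, #122, #123, #124, #128, #132, #134, #135.
Of those, in Ward 1: #120, #124, #128, #134 → 4.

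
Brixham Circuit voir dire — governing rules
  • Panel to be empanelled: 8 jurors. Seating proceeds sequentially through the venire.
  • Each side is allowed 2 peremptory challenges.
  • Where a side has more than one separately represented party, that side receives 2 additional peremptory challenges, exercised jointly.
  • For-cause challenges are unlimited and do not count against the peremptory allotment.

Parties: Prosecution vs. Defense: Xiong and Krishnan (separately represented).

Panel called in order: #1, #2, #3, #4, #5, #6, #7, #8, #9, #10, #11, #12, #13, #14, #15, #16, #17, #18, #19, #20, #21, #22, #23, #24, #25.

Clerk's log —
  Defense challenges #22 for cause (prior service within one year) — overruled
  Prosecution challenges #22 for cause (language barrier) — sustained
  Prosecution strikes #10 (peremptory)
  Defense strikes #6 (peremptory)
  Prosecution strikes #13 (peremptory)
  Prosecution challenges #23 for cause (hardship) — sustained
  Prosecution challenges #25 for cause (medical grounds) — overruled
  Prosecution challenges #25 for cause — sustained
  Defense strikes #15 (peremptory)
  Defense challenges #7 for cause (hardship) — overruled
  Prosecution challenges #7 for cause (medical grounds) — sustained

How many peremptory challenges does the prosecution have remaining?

0

Prosecution allotment: 2.
Prosecution peremptories used: #10, #13 — 2 (for-cause on #22, #23, #25, #25, #7 don't count).
Remaining: 2 − 2 = 0.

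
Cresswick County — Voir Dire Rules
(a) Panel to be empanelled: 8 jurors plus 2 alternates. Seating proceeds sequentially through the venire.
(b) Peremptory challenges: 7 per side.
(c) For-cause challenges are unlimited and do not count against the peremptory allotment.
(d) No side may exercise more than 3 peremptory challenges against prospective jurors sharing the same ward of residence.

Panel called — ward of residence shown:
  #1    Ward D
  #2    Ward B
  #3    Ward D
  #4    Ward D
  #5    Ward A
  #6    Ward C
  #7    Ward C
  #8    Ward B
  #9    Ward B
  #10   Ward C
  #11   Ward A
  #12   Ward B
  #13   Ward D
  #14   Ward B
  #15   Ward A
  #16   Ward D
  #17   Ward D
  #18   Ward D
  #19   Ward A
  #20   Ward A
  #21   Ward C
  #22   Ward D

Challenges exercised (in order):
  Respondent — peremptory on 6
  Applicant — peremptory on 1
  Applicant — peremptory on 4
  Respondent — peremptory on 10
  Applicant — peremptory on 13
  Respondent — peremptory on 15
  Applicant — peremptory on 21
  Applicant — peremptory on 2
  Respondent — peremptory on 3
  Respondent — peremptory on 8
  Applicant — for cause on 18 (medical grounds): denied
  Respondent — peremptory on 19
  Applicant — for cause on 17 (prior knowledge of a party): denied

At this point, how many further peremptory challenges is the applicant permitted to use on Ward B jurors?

2

Applicant peremptories so far: #1, #4, #13, #21, #2 — 5 of 7 used, 2 left overall.
Against Ward B: #2 — 1 used; per-ward cap 3 leaves 2.
Binding limit: min(2, 2) = 2.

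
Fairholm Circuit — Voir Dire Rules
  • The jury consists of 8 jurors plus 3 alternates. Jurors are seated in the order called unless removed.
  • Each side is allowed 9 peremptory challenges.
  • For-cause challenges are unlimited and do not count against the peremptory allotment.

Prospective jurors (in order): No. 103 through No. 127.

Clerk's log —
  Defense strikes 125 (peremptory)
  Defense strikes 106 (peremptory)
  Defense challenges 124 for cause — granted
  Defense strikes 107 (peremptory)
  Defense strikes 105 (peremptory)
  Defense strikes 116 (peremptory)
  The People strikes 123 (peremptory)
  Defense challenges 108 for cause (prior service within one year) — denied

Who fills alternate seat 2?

115

Removed: #105, #106, #107, #116, #123, #124, #125. (#108 stays — for-cause denied.)
Seating in order: seats 1–8 → #103, #104, #108, #109, #110, #111, #112, #113; alternates → #114, #115, #117.
So alternate 2 is #115.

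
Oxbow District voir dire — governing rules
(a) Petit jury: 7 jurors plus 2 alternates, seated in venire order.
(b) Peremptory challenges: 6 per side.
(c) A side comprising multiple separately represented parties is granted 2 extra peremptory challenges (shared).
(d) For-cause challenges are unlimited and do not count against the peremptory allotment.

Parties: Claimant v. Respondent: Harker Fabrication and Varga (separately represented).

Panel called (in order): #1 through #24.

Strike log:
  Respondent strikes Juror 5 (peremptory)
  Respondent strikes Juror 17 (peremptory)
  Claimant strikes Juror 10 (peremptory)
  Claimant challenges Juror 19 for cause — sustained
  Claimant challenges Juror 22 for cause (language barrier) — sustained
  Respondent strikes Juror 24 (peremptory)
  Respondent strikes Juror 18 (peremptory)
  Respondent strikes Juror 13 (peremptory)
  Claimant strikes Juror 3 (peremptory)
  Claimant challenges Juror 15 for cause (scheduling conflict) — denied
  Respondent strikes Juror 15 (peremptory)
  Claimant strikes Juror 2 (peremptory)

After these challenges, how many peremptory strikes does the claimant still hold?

Claimant allotment: 6.
Claimant peremptories used: #10, #3, #2 — 3 (for-cause on #19, #22, #15 don't count).
Remaining: 6 − 3 = 3.

3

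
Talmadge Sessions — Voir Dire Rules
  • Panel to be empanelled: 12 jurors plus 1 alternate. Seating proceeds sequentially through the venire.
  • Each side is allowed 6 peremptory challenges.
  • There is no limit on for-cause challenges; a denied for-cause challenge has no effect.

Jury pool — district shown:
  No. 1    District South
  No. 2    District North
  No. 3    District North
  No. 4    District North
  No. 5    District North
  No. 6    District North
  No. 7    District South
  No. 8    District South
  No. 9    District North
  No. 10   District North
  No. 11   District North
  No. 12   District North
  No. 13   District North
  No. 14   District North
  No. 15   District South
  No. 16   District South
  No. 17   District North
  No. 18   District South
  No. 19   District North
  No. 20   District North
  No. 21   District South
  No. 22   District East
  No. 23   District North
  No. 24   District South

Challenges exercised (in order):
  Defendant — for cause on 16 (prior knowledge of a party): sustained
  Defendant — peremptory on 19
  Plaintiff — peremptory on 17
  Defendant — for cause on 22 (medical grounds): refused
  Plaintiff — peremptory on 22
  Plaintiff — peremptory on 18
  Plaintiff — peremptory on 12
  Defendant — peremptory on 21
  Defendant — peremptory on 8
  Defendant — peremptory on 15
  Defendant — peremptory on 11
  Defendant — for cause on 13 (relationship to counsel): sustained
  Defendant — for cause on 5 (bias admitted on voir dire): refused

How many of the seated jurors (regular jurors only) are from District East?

Removed: #8, #11, #12, #13, #15, #16, #17, #18, #19, #21, #22.
Seated jurors 1–12: #1, #2, #3, #4, #5, #6, #7, #9, #10, #14, #20, #23 (alternates #24 not counted).
None of those are in District East → 0.

0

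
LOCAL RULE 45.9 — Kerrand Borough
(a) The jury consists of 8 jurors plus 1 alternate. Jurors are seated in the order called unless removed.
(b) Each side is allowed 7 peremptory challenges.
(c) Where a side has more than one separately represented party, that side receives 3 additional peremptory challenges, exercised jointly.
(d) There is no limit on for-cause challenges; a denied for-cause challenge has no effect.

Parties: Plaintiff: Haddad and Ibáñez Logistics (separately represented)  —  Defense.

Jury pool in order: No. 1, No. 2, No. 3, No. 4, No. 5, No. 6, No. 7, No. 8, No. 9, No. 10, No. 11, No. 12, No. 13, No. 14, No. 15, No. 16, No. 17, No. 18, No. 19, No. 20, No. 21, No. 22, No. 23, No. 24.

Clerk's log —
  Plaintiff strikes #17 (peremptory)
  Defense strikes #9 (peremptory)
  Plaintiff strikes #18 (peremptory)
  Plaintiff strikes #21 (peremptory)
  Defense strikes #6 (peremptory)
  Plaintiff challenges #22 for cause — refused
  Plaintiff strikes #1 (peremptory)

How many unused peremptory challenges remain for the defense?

5

Defense allotment: 7.
Defense peremptories used: #9, #6 — 2.
Remaining: 7 − 2 = 5.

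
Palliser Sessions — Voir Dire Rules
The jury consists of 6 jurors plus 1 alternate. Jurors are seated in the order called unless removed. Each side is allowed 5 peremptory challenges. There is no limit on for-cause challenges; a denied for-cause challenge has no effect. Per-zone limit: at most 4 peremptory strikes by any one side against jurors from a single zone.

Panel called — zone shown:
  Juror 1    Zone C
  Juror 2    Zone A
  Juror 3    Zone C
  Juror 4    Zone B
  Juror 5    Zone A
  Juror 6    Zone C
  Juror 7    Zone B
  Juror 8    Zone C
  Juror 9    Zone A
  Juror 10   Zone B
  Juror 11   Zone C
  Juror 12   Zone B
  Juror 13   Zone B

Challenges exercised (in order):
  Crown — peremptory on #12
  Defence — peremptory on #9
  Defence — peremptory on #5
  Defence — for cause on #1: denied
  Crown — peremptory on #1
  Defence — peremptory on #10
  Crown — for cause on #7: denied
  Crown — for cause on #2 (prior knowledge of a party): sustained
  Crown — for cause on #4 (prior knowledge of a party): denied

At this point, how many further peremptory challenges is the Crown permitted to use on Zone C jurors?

3

Crown peremptories so far: #12, #1 — 2 of 5 used, 3 left overall.
Against Zone C: #1 — 1 used; per-zone cap 4 leaves 3.
Binding limit: min(3, 3) = 3.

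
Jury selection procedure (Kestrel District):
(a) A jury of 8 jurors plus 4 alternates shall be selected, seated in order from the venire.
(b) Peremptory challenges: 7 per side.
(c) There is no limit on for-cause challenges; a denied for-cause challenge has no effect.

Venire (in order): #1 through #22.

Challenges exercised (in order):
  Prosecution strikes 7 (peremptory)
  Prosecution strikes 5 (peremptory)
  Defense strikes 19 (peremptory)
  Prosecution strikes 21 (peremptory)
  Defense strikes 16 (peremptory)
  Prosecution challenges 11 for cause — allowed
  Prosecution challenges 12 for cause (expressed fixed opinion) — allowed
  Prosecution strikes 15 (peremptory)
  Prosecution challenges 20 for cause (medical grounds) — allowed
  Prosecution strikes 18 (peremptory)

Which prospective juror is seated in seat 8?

10

Removed: #5, #7, #11, #12, #15, #16, #18, #19, #20, #21.
Seating in order: seats 1–8 → #1, #2, #3, #4, #6, #8, #9, #10; alternates → #13, #14, #17, #22.
So seat 8 is #10.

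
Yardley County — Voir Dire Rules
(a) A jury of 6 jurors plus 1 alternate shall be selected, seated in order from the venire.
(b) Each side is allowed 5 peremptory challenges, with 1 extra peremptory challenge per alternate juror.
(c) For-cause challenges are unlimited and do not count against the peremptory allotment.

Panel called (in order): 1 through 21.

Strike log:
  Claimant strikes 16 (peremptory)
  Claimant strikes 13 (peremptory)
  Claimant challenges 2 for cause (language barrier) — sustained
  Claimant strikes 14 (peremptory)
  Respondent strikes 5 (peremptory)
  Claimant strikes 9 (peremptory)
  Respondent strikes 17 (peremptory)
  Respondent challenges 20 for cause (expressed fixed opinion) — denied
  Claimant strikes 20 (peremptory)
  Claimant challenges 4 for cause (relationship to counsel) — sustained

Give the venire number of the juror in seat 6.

10

Removed: #2, #4, #5, #9, #13, #14, #16, #17, #20.
Filling seats in venire order through position 6: #1, #3, #6, #7, #8, #10.
So seat 6 is #10.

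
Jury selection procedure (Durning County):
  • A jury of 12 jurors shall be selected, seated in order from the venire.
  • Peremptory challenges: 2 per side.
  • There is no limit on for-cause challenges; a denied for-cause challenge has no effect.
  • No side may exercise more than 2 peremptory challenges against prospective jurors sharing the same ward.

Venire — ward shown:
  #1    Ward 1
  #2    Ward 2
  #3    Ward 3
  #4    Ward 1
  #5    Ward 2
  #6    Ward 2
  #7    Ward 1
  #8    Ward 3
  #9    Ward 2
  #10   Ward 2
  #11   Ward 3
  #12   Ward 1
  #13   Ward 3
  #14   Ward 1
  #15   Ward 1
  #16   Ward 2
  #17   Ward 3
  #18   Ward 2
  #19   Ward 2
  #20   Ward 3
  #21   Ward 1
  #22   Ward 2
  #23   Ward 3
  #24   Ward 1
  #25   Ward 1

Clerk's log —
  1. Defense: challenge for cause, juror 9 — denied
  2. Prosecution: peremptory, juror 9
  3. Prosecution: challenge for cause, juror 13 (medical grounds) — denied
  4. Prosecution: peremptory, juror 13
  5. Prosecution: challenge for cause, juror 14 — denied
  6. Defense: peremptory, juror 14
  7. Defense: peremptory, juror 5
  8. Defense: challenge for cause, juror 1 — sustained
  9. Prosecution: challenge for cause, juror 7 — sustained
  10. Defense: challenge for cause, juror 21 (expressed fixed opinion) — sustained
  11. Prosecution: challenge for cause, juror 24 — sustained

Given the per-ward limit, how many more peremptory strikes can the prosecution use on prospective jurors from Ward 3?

0

Prosecution peremptories so far: #9, #13 — 2 of 2 used, 0 left overall.
Against Ward 3: #13 — 1 used; per-ward cap 2 leaves 1.
Binding limit: min(0, 1) = 0.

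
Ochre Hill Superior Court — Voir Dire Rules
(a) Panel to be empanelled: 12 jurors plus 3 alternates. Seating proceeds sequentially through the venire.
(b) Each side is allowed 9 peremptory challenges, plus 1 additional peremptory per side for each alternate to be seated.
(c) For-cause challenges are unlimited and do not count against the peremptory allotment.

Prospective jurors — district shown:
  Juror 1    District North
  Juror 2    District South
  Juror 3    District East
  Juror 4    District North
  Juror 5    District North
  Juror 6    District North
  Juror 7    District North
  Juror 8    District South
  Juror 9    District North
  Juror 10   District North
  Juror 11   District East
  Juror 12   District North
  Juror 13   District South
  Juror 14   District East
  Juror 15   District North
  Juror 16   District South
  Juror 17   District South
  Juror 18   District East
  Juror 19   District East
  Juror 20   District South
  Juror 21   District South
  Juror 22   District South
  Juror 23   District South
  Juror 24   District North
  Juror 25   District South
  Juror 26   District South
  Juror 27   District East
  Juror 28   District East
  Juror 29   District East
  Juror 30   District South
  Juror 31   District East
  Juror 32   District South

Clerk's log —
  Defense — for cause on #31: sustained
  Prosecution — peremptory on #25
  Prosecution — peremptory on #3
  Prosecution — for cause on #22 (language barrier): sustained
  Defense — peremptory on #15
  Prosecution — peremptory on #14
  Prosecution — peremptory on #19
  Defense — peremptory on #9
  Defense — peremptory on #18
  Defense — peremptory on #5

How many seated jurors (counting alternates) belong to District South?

8

Removed: #3, #5, #9, #14, #15, #18, #19, #22, #25, #31.
Seated (15 incl. alternates): #1, #2, #4, #6, #7, #8, #10, #11, #12, #13, #16, #17, #20, #21, #23.
Of those, in District South: #2, #8, #13, #16, #17, #20, #21, #23 → 8.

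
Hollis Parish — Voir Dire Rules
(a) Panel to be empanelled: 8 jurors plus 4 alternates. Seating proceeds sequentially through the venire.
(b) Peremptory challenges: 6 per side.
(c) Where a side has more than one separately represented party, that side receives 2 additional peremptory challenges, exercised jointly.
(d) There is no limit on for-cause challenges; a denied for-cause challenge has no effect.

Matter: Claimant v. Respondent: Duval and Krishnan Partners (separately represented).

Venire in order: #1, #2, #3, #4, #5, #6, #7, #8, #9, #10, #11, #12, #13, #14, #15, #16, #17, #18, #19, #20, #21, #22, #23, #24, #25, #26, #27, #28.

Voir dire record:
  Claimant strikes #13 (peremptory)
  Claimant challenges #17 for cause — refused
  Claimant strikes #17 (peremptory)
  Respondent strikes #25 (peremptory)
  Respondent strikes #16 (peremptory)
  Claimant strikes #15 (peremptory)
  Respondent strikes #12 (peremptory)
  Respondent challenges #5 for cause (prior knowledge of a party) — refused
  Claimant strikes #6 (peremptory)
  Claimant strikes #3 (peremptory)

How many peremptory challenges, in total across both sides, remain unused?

6

Claimant allotment: 6. Respondent allotment: 6 base + 2 multi-party = 8.
Claimant peremptories used: #13, #17, #15, #6, #3 — 5 (the for-cause on #17 doesn't count).
Respondent peremptories used: #25, #16, #12 — 3 (the for-cause on #5 doesn't count).
Remaining: (6 − 5) + (8 − 3) = 6.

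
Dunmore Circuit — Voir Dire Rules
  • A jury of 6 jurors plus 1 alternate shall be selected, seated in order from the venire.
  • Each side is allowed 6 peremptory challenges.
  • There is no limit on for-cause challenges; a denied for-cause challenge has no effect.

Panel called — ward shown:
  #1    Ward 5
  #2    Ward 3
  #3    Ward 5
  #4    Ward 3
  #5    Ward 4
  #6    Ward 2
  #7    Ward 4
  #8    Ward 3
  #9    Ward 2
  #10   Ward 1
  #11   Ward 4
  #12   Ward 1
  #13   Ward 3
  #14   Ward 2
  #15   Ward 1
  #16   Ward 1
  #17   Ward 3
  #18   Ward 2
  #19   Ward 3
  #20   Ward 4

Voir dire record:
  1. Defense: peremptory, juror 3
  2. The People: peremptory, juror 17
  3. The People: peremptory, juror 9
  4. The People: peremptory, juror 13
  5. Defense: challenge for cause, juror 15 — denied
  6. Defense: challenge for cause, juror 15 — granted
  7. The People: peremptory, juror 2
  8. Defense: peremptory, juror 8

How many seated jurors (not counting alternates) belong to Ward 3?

Removed: #2, #3, #8, #9, #13, #15, #17.
Seated jurors 1–6: #1, #4, #5, #6, #7, #10 (alternates #11 not counted).
Of those, in Ward 3: #4 → 1.

1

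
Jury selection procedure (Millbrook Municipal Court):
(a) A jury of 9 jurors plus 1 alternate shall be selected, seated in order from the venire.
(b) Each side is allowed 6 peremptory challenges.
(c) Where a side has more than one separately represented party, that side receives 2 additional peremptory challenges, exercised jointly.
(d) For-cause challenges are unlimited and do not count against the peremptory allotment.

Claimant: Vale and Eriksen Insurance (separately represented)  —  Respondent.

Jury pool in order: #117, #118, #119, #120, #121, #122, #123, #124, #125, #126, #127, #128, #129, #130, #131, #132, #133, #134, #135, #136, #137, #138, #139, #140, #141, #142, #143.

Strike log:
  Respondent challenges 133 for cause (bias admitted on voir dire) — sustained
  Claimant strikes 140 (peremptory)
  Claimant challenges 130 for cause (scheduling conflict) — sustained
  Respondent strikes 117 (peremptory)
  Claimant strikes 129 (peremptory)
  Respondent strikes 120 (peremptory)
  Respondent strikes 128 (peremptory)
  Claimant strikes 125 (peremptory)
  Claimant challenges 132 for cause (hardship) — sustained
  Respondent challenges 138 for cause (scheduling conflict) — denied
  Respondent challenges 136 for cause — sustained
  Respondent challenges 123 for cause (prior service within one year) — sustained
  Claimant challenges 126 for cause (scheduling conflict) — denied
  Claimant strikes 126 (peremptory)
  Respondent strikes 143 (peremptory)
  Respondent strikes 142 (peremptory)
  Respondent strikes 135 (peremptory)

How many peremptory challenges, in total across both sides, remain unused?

4

Claimant allotment: 6 base + 2 multi-party = 8. Respondent allotment: 6.
Claimant peremptories used: #140, #129, #125, #126 — 4 (for-cause on #130, #132, #126 don't count).
Respondent peremptories used: #117, #120, #128, #143, #142, #135 — 6 (for-cause on #133, #138, #136, #123 don't count).
Remaining: (8 − 4) + (6 − 6) = 4.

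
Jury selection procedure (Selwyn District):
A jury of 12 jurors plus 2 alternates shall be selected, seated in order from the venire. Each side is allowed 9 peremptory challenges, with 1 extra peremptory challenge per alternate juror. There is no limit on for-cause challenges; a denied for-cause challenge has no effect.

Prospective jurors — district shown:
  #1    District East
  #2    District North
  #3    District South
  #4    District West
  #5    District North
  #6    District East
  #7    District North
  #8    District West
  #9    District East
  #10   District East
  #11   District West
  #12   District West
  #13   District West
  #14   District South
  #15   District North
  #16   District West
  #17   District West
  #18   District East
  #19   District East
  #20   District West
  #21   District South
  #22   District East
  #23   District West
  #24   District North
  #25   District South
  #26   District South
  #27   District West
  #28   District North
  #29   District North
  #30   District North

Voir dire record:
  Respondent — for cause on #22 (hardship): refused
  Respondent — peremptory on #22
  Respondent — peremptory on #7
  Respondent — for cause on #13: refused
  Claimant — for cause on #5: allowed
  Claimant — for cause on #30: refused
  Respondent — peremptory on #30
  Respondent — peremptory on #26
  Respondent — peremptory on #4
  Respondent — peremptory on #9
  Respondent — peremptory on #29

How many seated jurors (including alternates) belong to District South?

Removed: #4, #5, #7, #9, #22, #26, #29, #30.
Seated (14 incl. alternates): #1, #2, #3, #6, #8, #10, #11, #12, #13, #14, #15, #16, #17, #18.
Of those, in District South: #3, #14 → 2.

2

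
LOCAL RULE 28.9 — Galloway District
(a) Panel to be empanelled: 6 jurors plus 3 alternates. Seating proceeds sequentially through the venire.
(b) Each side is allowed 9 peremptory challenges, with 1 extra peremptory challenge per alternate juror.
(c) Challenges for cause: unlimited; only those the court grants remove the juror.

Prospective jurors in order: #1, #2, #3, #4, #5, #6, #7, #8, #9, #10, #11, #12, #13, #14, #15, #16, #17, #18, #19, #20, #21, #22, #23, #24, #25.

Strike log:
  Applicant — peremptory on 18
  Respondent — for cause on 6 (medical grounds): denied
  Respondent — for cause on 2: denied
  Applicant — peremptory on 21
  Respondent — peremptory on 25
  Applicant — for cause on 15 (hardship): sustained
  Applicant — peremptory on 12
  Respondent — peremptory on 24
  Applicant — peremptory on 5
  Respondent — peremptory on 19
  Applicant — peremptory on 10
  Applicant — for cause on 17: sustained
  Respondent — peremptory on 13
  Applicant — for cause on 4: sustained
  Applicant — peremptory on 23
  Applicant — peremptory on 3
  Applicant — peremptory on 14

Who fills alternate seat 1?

Removed: #3, #4, #5, #10, #12, #13, #14, #15, #17, #18, #19, #21, #23, #24, #25. (#2, #6 stay — for-cause denied.)
Seating in order: seats 1–6 → #1, #2, #6, #7, #8, #9; alternates → #11, #16, #20.
So alternate 1 is #11.

11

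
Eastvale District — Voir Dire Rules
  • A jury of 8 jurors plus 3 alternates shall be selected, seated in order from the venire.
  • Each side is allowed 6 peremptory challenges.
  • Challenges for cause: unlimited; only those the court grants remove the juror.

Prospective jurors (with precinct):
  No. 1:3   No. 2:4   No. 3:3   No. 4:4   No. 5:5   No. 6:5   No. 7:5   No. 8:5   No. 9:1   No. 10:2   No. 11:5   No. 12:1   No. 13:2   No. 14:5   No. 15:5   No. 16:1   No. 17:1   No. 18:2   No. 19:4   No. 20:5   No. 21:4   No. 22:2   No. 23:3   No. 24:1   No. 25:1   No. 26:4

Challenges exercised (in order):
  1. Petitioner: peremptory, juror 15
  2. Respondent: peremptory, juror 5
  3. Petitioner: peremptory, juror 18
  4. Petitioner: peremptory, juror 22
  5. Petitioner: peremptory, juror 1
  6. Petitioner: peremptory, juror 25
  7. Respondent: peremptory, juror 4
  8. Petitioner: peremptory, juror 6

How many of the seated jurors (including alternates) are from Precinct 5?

Removed: #1, #4, #5, #6, #15, #18, #22, #25.
Seated (11 incl. alternates): #2, #3, #7, #8, #9, #10, #11, #12, #13, #14, #16.
Of those, in Precinct 5: #7, #8, #11, #14 → 4.

4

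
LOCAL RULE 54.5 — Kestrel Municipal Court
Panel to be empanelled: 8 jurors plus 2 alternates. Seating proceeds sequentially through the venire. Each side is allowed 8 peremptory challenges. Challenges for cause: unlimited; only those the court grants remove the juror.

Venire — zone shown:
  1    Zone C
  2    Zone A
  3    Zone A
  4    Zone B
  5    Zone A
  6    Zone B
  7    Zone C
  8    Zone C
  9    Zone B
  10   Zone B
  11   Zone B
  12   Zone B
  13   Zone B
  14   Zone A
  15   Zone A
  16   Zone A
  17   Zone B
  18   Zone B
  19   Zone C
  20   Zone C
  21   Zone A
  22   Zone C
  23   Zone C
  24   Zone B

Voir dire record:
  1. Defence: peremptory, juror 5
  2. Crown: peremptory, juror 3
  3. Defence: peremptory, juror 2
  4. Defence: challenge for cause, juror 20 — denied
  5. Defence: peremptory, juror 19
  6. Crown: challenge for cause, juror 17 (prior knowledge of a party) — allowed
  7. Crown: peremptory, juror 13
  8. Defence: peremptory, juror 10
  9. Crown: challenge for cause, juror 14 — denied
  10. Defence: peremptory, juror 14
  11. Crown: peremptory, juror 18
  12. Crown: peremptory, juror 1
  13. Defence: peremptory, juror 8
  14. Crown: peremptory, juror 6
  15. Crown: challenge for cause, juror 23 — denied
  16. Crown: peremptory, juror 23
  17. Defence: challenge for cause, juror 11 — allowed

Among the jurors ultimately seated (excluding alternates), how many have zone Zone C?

2

Removed: #1, #2, #3, #5, #6, #8, #10, #11, #13, #14, #17, #18, #19, #23.
Seated jurors 1–8: #4, #7, #9, #12, #15, #16, #20, #21 (alternates #22, #24 not counted).
Of those, in Zone C: #7, #20 → 2.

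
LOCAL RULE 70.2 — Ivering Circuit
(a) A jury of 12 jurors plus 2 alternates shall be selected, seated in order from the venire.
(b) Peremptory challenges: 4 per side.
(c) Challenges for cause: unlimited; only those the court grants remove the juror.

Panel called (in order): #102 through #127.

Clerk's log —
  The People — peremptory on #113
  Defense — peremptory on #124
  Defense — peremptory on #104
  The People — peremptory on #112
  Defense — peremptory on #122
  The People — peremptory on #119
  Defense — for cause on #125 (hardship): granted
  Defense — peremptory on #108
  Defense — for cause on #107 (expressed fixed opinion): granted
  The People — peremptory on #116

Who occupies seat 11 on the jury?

118

Removed: #104, #107, #108, #112, #113, #116, #119, #122, #124, #125.
Seating in order: seats 1–12 → #102, #103, #105, #106, #109, #110, #111, #114, #115, #117, #118, #120; alternates → #121, #123.
So seat 11 is #118.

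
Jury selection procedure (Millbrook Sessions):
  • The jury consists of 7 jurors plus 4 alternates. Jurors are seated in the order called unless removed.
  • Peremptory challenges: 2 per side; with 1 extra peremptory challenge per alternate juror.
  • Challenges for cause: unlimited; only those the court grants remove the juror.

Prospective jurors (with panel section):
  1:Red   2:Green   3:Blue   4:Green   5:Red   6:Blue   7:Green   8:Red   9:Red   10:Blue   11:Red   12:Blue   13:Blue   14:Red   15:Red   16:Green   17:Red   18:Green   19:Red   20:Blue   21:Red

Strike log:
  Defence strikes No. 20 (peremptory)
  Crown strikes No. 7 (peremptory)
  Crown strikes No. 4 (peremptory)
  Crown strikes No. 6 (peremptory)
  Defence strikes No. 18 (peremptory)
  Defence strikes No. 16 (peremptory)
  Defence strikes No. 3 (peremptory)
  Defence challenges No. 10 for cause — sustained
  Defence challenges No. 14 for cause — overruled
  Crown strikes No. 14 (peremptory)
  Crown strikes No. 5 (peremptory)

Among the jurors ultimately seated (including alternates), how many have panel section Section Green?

Removed: #3, #4, #5, #6, #7, #10, #14, #16, #18, #20.
Seated (11 incl. alternates): #1, #2, #8, #9, #11, #12, #13, #15, #17, #19, #21.
Of those, in Section Green: #2 → 1.

1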